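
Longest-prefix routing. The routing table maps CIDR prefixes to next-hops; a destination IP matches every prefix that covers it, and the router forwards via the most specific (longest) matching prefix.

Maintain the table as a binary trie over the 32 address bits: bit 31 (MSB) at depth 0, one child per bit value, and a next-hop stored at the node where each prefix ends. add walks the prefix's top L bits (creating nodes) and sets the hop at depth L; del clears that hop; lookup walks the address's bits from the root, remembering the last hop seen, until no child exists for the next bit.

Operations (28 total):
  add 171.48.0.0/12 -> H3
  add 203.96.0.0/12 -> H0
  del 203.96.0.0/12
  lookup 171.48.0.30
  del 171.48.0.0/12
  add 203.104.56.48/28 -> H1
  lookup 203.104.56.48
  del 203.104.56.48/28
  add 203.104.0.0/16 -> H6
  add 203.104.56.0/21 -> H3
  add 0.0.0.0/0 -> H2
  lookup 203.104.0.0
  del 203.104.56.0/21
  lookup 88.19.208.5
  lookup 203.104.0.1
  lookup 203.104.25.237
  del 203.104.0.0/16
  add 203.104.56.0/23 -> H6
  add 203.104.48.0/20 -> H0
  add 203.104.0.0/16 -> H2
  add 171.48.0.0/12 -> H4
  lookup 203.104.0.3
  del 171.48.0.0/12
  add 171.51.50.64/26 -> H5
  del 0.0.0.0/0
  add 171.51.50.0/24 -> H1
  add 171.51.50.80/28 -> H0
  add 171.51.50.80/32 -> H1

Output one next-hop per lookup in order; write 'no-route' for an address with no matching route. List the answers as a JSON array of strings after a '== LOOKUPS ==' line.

Trace:
  + 171.48.0.0/12 (H3) depth=12
  + 203.96.0.0/12 (H0) depth=12
  del 203.96.0.0/12 (clear depth 12)
  lookup 171.48.0.30: bits 101010110011 walk d0:-→d1:-→d2:-→d3:-→d4:-→d5:-→d6:-→d7:-→d8:-→d9:-→d10:-→d11:-→d12:H3 -> H3
  del 171.48.0.0/12 (clear depth 12)
  + 203.104.56.48/28 (H1) depth=28
  lookup 203.104.56.48: bits 1100101101101000001110000011 walk d0:-→d1:-→d2:-→d3:-→d4:-→d5:-→d6:-→d7:-→d8:-→d9:-→d10:-→d11:-→d12:-→d13:-→d14:-→d15:-→d16:-→d17:-→d18:-→d19:-→d20:-→d21:-→d22:-→d23:-→d24:-→d25:-→d26:-→d27:-→d28:H1 -> H1
  del 203.104.56.48/28 (clear depth 28)
  + 203.104.0.0/16 (H6) depth=16
  + 203.104.56.0/21 (H3) depth=21
  + 0.0.0.0/0 (H2) depth=0
  lookup 203.104.0.0: bits 110010110110100000 walk d0:H2→d1:-→d2:-→d3:-→d4:-→d5:-→d6:-→d7:-→d8:-→d9:-→d10:-→d11:-→d12:-→d13:-→d14:-→d15:-→d16:H6→d17:-→d18:- -> H6
  del 203.104.56.0/21 (clear depth 21)
  lookup 88.19.208.5: bits ε walk d0:H2 -> H2
  lookup 203.104.0.1: bits 110010110110100000 walk d0:H2→d1:-→d2:-→d3:-→d4:-→d5:-→d6:-→d7:-→d8:-→d9:-→d10:-→d11:-→d12:-→d13:-→d14:-→d15:-→d16:H6→d17:-→d18:- -> H6
  lookup 203.104.25.237: bits 110010110110100000 walk d0:H2→d1:-→d2:-→d3:-→d4:-→d5:-→d6:-→d7:-→d8:-→d9:-→d10:-→d11:-→d12:-→d13:-→d14:-→d15:-→d16:H6→d17:-→d18:- -> H6
  del 203.104.0.0/16 (clear depth 16)
  + 203.104.56.0/23 (H6) depth=23
  + 203.104.48.0/20 (H0) depth=20
  + 203.104.0.0/16 (H2) depth=16
  + 171.48.0.0/12 (H4) depth=12
  lookup 203.104.0.3: bits 110010110110100000 walk d0:H2→d1:-→d2:-→d3:-→d4:-→d5:-→d6:-→d7:-→d8:-→d9:-→d10:-→d11:-→d12:-→d13:-→d14:-→d15:-→d16:H2→d17:-→d18:- -> H2
  del 171.48.0.0/12 (clear depth 12)
  + 171.51.50.64/26 (H5) depth=26
  del 0.0.0.0/0 (clear depth 0)
  + 171.51.50.0/24 (H1) depth=24
  + 171.51.50.80/28 (H0) depth=28
  + 171.51.50.80/32 (H1) depth=32

== LOOKUPS ==
["H3","H1","H6","H2","H6","H6","H2"]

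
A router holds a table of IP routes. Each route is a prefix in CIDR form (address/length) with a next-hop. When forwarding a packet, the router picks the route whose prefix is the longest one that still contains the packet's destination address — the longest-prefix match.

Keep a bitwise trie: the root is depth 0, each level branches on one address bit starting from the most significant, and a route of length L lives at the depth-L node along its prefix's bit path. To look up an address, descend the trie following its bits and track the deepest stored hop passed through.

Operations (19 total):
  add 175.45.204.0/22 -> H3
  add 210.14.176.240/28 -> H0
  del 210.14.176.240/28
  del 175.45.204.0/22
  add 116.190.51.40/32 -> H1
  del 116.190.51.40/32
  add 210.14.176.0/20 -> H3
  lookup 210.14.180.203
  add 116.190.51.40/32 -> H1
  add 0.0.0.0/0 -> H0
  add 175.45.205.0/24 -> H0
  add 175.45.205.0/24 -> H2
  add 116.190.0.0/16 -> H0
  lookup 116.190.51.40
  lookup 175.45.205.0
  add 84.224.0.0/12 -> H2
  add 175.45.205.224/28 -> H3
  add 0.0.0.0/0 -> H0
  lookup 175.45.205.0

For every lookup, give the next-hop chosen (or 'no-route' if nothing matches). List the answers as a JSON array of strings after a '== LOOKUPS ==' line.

Apply in order:
  add 175.45.204.0/22 -> H3 at depth 22
  add 210.14.176.240/28 -> H0 at depth 28
  - 210.14.176.240/28 clear@28
  - 175.45.204.0/22 clear@22
  add 116.190.51.40/32 -> H1 at depth 32
  - 116.190.51.40/32 clear@32
  add 210.14.176.0/20 -> H3 at depth 20
  Q 210.14.180.203: descend 110100100000111010110 ; hops seen [H3] ; pick H3
  add 116.190.51.40/32 -> H1 at depth 32
  add 0.0.0.0/0 -> H0 at depth 0
  add 175.45.205.0/24 -> H0 at depth 24
  add 175.45.205.0/24 -> H2 at depth 24
  add 116.190.0.0/16 -> H0 at depth 16
  Q 116.190.51.40: descend 01110100101111100011001100101000 ; hops seen [H0,H0,H1] ; pick H1
  Q 175.45.205.0: descend 101011110010110111001101 ; hops seen [H0,H2] ; pick H2
  add 84.224.0.0/12 -> H2 at depth 12
  add 175.45.205.224/28 -> H3 at depth 28
  add 0.0.0.0/0 -> H0 at depth 0
  Q 175.45.205.0: descend 101011110010110111001101 ; hops seen [H0,H2] ; pick H2

== LOOKUPS ==
["H3","H1","H2","H2"]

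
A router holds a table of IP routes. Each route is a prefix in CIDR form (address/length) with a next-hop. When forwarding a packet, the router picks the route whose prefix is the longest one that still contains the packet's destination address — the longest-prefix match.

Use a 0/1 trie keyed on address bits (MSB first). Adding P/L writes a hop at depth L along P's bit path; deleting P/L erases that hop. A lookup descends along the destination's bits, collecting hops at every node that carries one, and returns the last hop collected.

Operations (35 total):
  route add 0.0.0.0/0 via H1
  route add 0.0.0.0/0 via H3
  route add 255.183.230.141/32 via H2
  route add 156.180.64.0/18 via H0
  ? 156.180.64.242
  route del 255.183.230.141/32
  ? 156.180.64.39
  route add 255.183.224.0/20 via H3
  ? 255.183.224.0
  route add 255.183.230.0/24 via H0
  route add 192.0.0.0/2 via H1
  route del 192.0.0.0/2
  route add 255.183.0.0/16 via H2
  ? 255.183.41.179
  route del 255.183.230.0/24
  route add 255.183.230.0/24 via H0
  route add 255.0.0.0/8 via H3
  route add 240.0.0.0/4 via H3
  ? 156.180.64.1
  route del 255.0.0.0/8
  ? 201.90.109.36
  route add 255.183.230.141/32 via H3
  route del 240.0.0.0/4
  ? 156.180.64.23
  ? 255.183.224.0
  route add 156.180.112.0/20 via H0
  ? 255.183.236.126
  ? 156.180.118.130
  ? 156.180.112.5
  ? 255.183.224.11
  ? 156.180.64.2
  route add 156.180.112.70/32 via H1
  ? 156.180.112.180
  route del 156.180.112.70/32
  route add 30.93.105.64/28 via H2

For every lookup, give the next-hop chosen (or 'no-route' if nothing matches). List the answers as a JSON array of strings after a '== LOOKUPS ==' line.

Apply in order:
  + 0.0.0.0/0 (H1) depth=0
  + 0.0.0.0/0 (H3) depth=0
  + 255.183.230.141/32 (H2) depth=32
  + 156.180.64.0/18 (H0) depth=18
  Q 156.180.64.242: descend 100111001011010001 ; hops seen [H3,H0] ; pick H0
  del 255.183.230.141/32 (clear depth 32)
  Q 156.180.64.39: descend 100111001011010001 ; hops seen [H3,H0] ; pick H0
  + 255.183.224.0/20 (H3) depth=20
  Q 255.183.224.0: descend 111111111011011111100 ; hops seen [H3,H3] ; pick H3
  + 255.183.230.0/24 (H0) depth=24
  + 192.0.0.0/2 (H1) depth=2
  del 192.0.0.0/2 (clear depth 2)
  + 255.183.0.0/16 (H2) depth=16
  Q 255.183.41.179: descend 1111111110110111 ; hops seen [H3,H2] ; pick H2
  del 255.183.230.0/24 (clear depth 24)
  + 255.183.230.0/24 (H0) depth=24
  + 255.0.0.0/8 (H3) depth=8
  + 240.0.0.0/4 (H3) depth=4
  Q 156.180.64.1: descend 100111001011010001 ; hops seen [H3,H0] ; pick H0
  del 255.0.0.0/8 (clear depth 8)
  Q 201.90.109.36: descend 11 ; hops seen [H3] ; pick H3
  + 255.183.230.141/32 (H3) depth=32
  del 240.0.0.0/4 (clear depth 4)
  Q 156.180.64.23: descend 100111001011010001 ; hops seen [H3,H0] ; pick H0
  Q 255.183.224.0: descend 111111111011011111100 ; hops seen [H3,H2,H3] ; pick H3
  + 156.180.112.0/20 (H0) depth=20
  Q 255.183.236.126: descend 11111111101101111110 ; hops seen [H3,H2,H3] ; pick H3
  Q 156.180.118.130: descend 10011100101101000111 ; hops seen [H3,H0,H0] ; pick H0
  Q 156.180.112.5: descend 10011100101101000111 ; hops seen [H3,H0,H0] ; pick H0
  Q 255.183.224.11: descend 111111111011011111100 ; hops seen [H3,H2,H3] ; pick H3
  Q 156.180.64.2: descend 100111001011010001 ; hops seen [H3,H0] ; pick H0
  + 156.180.112.70/32 (H1) depth=32
  Q 156.180.112.180: descend 100111001011010001110000 ; hops seen [H3,H0,H0] ; pick H0
  del 156.180.112.70/32 (clear depth 32)
  + 30.93.105.64/28 (H2) depth=28

== LOOKUPS ==
["H0","H0","H3","H2","H0","H3","H0","H3","H3","H0","H0","H3","H0","H0"]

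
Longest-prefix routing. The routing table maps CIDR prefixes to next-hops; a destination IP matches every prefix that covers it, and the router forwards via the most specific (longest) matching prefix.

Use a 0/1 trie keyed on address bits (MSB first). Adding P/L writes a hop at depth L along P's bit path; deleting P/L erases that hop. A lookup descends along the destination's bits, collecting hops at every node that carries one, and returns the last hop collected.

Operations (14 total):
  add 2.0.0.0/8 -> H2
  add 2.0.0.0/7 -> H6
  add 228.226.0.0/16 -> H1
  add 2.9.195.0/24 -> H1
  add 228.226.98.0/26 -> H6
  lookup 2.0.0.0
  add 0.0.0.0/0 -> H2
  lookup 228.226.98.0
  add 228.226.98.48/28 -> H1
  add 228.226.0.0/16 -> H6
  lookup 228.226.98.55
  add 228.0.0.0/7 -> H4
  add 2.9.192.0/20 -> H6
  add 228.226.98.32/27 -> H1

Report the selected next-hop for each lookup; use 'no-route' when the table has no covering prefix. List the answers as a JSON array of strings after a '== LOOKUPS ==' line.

Process each operation:
  + 2.0.0.0/8 (H2) depth=8
  + 2.0.0.0/7 (H6) depth=7
  + 228.226.0.0/16 (H1) depth=16
  + 2.9.195.0/24 (H1) depth=24
  + 228.226.98.0/26 (H6) depth=26
  ? 2.0.0.0  path d0:-→d1:-→d2:-→d3:-→d4:-→d5:-→d6:-→d7:H6→d8:H2→d9:-→d10:-→d11:-→d12:-  best=H2
  + 0.0.0.0/0 (H2) depth=0
  ? 228.226.98.0  path d0:H2→d1:-→d2:-→d3:-→d4:-→d5:-→d6:-→d7:-→d8:-→d9:-→d10:-→d11:-→d12:-→d13:-→d14:-→d15:-→d16:H1→d17:-→d18:-→d19:-→d20:-→d21:-→d22:-→d23:-→d24:-→d25:-→d26:H6  best=H6
  + 228.226.98.48/28 (H1) depth=28
  + 228.226.0.0/16 (H6) depth=16
  ? 228.226.98.55  path d0:H2→d1:-→d2:-→d3:-→d4:-→d5:-→d6:-→d7:-→d8:-→d9:-→d10:-→d11:-→d12:-→d13:-→d14:-→d15:-→d16:H6→d17:-→d18:-→d19:-→d20:-→d21:-→d22:-→d23:-→d24:-→d25:-→d26:H6→d27:-→d28:H1  best=H1
  + 228.0.0.0/7 (H4) depth=7
  + 2.9.192.0/20 (H6) depth=20
  + 228.226.98.32/27 (H1) depth=27

== LOOKUPS ==
["H2","H6","H1"]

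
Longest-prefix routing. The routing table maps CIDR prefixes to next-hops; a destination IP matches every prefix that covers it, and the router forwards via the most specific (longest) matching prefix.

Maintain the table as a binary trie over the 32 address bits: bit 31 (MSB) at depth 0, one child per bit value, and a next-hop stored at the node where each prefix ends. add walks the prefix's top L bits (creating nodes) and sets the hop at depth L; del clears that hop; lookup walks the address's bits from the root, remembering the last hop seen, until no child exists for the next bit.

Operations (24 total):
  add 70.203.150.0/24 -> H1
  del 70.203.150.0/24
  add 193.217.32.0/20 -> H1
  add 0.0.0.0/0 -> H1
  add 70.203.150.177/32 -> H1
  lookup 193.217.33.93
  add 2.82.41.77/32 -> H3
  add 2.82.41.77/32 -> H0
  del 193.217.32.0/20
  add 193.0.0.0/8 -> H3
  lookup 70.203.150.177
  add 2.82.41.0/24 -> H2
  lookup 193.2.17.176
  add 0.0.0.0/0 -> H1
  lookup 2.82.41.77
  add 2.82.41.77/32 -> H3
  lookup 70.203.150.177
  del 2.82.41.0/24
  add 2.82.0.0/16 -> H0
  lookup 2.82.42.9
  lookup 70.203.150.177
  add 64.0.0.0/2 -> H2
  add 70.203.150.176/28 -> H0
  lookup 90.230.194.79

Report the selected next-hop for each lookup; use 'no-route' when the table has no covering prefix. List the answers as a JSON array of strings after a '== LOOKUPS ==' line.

Apply in order:
  + 70.203.150.0/24 (H1) depth=24
  - 70.203.150.0/24 clear@24
  + 193.217.32.0/20 (H1) depth=20
  + 0.0.0.0/0 (H1) depth=0
  + 70.203.150.177/32 (H1) depth=32
  ? 193.217.33.93  path d0:H1→d1:-→d2:-→d3:-→d4:-→d5:-→d6:-→d7:-→d8:-→d9:-→d10:-→d11:-→d12:-→d13:-→d14:-→d15:-→d16:-→d17:-→d18:-→d19:-→d20:H1  best=H1
  + 2.82.41.77/32 (H3) depth=32
  + 2.82.41.77/32 (H0) depth=32
  - 193.217.32.0/20 clear@20
  + 193.0.0.0/8 (H3) depth=8
  ? 70.203.150.177  path d0:H1→d1:-→d2:-→d3:-→d4:-→d5:-→d6:-→d7:-→d8:-→d9:-→d10:-→d11:-→d12:-→d13:-→d14:-→d15:-→d16:-→d17:-→d18:-→d19:-→d20:-→d21:-→d22:-→d23:-→d24:-→d25:-→d26:-→d27:-→d28:-→d29:-→d30:-→d31:-→d32:H1  best=H1
  + 2.82.41.0/24 (H2) depth=24
  ? 193.2.17.176  path d0:H1→d1:-→d2:-→d3:-→d4:-→d5:-→d6:-→d7:-→d8:H3  best=H3
  + 0.0.0.0/0 (H1) depth=0
  ? 2.82.41.77  path d0:H1→d1:-→d2:-→d3:-→d4:-→d5:-→d6:-→d7:-→d8:-→d9:-→d10:-→d11:-→d12:-→d13:-→d14:-→d15:-→d16:-→d17:-→d18:-→d19:-→d20:-→d21:-→d22:-→d23:-→d24:H2→d25:-→d26:-→d27:-→d28:-→d29:-→d30:-→d31:-→d32:H0  best=H0
  + 2.82.41.77/32 (H3) depth=32
  ? 70.203.150.177  path d0:H1→d1:-→d2:-→d3:-→d4:-→d5:-→d6:-→d7:-→d8:-→d9:-→d10:-→d11:-→d12:-→d13:-→d14:-→d15:-→d16:-→d17:-→d18:-→d19:-→d20:-→d21:-→d22:-→d23:-→d24:-→d25:-→d26:-→d27:-→d28:-→d29:-→d30:-→d31:-→d32:H1  best=H1
  - 2.82.41.0/24 clear@24
  + 2.82.0.0/16 (H0) depth=16
  ? 2.82.42.9  path d0:H1→d1:-→d2:-→d3:-→d4:-→d5:-→d6:-→d7:-→d8:-→d9:-→d10:-→d11:-→d12:-→d13:-→d14:-→d15:-→d16:H0→d17:-→d18:-→d19:-→d20:-→d21:-→d22:-  best=H0
  ? 70.203.150.177  path d0:H1→d1:-→d2:-→d3:-→d4:-→d5:-→d6:-→d7:-→d8:-→d9:-→d10:-→d11:-→d12:-→d13:-→d14:-→d15:-→d16:-→d17:-→d18:-→d19:-→d20:-→d21:-→d22:-→d23:-→d24:-→d25:-→d26:-→d27:-→d28:-→d29:-→d30:-→d31:-→d32:H1  best=H1
  + 64.0.0.0/2 (H2) depth=2
  + 70.203.150.176/28 (H0) depth=28
  ? 90.230.194.79  path d0:H1→d1:-→d2:H2→d3:-  best=H2

== LOOKUPS ==
["H1","H1","H3","H0","H1","H0","H1","H2"]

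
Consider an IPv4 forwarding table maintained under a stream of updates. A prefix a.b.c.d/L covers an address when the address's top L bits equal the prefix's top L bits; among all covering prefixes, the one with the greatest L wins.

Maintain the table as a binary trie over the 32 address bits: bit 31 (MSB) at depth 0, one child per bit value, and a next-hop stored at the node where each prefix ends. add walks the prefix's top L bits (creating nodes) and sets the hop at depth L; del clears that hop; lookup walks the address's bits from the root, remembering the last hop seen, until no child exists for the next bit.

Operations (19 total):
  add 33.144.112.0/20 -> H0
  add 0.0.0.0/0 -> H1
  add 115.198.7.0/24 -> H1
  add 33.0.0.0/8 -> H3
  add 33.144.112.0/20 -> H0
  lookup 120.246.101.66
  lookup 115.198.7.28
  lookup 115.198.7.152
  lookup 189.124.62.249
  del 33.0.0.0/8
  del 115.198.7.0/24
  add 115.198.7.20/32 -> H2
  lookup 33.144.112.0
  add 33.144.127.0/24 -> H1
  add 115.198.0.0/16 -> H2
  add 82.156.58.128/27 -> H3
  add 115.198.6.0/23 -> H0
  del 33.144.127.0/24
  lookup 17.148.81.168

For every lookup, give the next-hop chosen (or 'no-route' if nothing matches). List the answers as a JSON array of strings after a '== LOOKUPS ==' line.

Trace:
  add 33.144.112.0/20 -> H0 at depth 20
  add 0.0.0.0/0 -> H1 at depth 0
  add 115.198.7.0/24 -> H1 at depth 24
  add 33.0.0.0/8 -> H3 at depth 8
  add 33.144.112.0/20 -> H0 at depth 20
  Q 120.246.101.66: descend 0111 ; hops seen [H1] ; pick H1
  Q 115.198.7.28: descend 011100111100011000000111 ; hops seen [H1,H1] ; pick H1
  Q 115.198.7.152: descend 011100111100011000000111 ; hops seen [H1,H1] ; pick H1
  Q 189.124.62.249: descend ε ; hops seen [H1] ; pick H1
  - 33.0.0.0/8 clear@8
  - 115.198.7.0/24 clear@24
  add 115.198.7.20/32 -> H2 at depth 32
  Q 33.144.112.0: descend 00100001100100000111 ; hops seen [H1,H0] ; pick H0
  add 33.144.127.0/24 -> H1 at depth 24
  add 115.198.0.0/16 -> H2 at depth 16
  add 82.156.58.128/27 -> H3 at depth 27
  add 115.198.6.0/23 -> H0 at depth 23
  - 33.144.127.0/24 clear@24
  Q 17.148.81.168: descend 00 ; hops seen [H1] ; pick H1

== LOOKUPS ==
["H1","H1","H1","H1","H0","H1"]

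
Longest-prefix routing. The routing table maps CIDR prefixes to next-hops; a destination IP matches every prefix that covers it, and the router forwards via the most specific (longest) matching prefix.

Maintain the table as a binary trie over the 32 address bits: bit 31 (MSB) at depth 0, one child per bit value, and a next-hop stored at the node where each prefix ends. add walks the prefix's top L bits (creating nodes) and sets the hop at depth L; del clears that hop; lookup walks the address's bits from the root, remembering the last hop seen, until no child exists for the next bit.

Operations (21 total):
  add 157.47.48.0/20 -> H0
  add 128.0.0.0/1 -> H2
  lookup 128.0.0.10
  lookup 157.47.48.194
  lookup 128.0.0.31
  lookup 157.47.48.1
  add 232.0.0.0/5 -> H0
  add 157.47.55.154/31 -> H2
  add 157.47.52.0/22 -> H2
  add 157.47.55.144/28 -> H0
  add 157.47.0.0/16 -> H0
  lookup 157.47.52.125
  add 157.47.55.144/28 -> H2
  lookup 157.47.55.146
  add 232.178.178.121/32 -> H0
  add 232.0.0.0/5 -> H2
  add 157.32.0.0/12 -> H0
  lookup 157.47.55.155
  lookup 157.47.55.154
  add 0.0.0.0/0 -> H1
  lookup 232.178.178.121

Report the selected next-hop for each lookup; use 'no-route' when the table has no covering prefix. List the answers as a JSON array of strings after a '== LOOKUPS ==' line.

Apply in order:
  + 157.47.48.0/20 (H0) depth=20
  + 128.0.0.0/1 (H2) depth=1
  ? 128.0.0.10  path d0:-→d1:H2→d2:-→d3:-  best=H2
  ? 157.47.48.194  path d0:-→d1:H2→d2:-→d3:-→d4:-→d5:-→d6:-→d7:-→d8:-→d9:-→d10:-→d11:-→d12:-→d13:-→d14:-→d15:-→d16:-→d17:-→d18:-→d19:-→d20:H0  best=H0
  ? 128.0.0.31  path d0:-→d1:H2→d2:-→d3:-  best=H2
  ? 157.47.48.1  path d0:-→d1:H2→d2:-→d3:-→d4:-→d5:-→d6:-→d7:-→d8:-→d9:-→d10:-→d11:-→d12:-→d13:-→d14:-→d15:-→d16:-→d17:-→d18:-→d19:-→d20:H0  best=H0
  + 232.0.0.0/5 (H0) depth=5
  + 157.47.55.154/31 (H2) depth=31
  + 157.47.52.0/22 (H2) depth=22
  + 157.47.55.144/28 (H0) depth=28
  + 157.47.0.0/16 (H0) depth=16
  ? 157.47.52.125  path d0:-→d1:H2→d2:-→d3:-→d4:-→d5:-→d6:-→d7:-→d8:-→d9:-→d10:-→d11:-→d12:-→d13:-→d14:-→d15:-→d16:H0→d17:-→d18:-→d19:-→d20:H0→d21:-→d22:H2  best=H2
  + 157.47.55.144/28 (H2) depth=28
  ? 157.47.55.146  path d0:-→d1:H2→d2:-→d3:-→d4:-→d5:-→d6:-→d7:-→d8:-→d9:-→d10:-→d11:-→d12:-→d13:-→d14:-→d15:-→d16:H0→d17:-→d18:-→d19:-→d20:H0→d21:-→d22:H2→d23:-→d24:-→d25:-→d26:-→d27:-→d28:H2  best=H2
  + 232.178.178.121/32 (H0) depth=32
  + 232.0.0.0/5 (H2) depth=5
  + 157.32.0.0/12 (H0) depth=12
  ? 157.47.55.155  path d0:-→d1:H2→d2:-→d3:-→d4:-→d5:-→d6:-→d7:-→d8:-→d9:-→d10:-→d11:-→d12:H0→d13:-→d14:-→d15:-→d16:H0→d17:-→d18:-→d19:-→d20:H0→d21:-→d22:H2→d23:-→d24:-→d25:-→d26:-→d27:-→d28:H2→d29:-→d30:-→d31:H2  best=H2
  ? 157.47.55.154  path d0:-→d1:H2→d2:-→d3:-→d4:-→d5:-→d6:-→d7:-→d8:-→d9:-→d10:-→d11:-→d12:H0→d13:-→d14:-→d15:-→d16:H0→d17:-→d18:-→d19:-→d20:H0→d21:-→d22:H2→d23:-→d24:-→d25:-→d26:-→d27:-→d28:H2→d29:-→d30:-→d31:H2  best=H2
  + 0.0.0.0/0 (H1) depth=0
  ? 232.178.178.121  path d0:H1→d1:H2→d2:-→d3:-→d4:-→d5:H2→d6:-→d7:-→d8:-→d9:-→d10:-→d11:-→d12:-→d13:-→d14:-→d15:-→d16:-→d17:-→d18:-→d19:-→d20:-→d21:-→d22:-→d23:-→d24:-→d25:-→d26:-→d27:-→d28:-→d29:-→d30:-→d31:-→d32:H0  best=H0

== LOOKUPS ==
["H2","H0","H2","H0","H2","H2","H2","H2","H0"]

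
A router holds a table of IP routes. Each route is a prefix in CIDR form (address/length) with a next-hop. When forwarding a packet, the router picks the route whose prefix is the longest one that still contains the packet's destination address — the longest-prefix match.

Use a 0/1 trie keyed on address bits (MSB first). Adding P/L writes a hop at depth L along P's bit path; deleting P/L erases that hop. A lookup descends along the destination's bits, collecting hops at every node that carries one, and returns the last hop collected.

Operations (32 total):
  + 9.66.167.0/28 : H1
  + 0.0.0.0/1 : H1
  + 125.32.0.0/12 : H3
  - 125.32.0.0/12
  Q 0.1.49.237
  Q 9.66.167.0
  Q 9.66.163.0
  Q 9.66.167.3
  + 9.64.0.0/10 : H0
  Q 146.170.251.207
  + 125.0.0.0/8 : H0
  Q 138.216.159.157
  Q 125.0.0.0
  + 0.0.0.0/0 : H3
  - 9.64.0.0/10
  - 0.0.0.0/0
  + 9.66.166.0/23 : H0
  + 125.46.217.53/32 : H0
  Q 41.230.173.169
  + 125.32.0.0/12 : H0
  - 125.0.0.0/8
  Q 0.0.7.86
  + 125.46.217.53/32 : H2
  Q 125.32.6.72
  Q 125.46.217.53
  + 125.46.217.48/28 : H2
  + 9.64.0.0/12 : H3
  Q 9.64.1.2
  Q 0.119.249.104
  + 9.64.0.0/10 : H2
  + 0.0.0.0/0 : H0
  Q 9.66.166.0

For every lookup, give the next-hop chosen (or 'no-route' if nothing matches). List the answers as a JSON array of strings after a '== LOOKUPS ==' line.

Process each operation:
  add 9.66.167.0/28 -> H1 at depth 28
  add 0.0.0.0/1 -> H1 at depth 1
  add 125.32.0.0/12 -> H3 at depth 12
  - 125.32.0.0/12 clear@12
  lookup 0.1.49.237: bits 0000 walk d0:-→d1:H1→d2:-→d3:-→d4:- -> H1
  lookup 9.66.167.0: bits 0000100101000010101001110000 walk d0:-→d1:H1→d2:-→d3:-→d4:-→d5:-→d6:-→d7:-→d8:-→d9:-→d10:-→d11:-→d12:-→d13:-→d14:-→d15:-→d16:-→d17:-→d18:-→d19:-→d20:-→d21:-→d22:-→d23:-→d24:-→d25:-→d26:-→d27:-→d28:H1 -> H1
  lookup 9.66.163.0: bits 000010010100001010100 walk d0:-→d1:H1→d2:-→d3:-→d4:-→d5:-→d6:-→d7:-→d8:-→d9:-→d10:-→d11:-→d12:-→d13:-→d14:-→d15:-→d16:-→d17:-→d18:-→d19:-→d20:-→d21:- -> H1
  lookup 9.66.167.3: bits 0000100101000010101001110000 walk d0:-→d1:H1→d2:-→d3:-→d4:-→d5:-→d6:-→d7:-→d8:-→d9:-→d10:-→d11:-→d12:-→d13:-→d14:-→d15:-→d16:-→d17:-→d18:-→d19:-→d20:-→d21:-→d22:-→d23:-→d24:-→d25:-→d26:-→d27:-→d28:H1 -> H1
  add 9.64.0.0/10 -> H0 at depth 10
  lookup 146.170.251.207: bits ε walk d0:- -> no-route
  add 125.0.0.0/8 -> H0 at depth 8
  lookup 138.216.159.157: bits ε walk d0:- -> no-route
  lookup 125.0.0.0: bits 0111110100 walk d0:-→d1:H1→d2:-→d3:-→d4:-→d5:-→d6:-→d7:-→d8:H0→d9:-→d10:- -> H0
  add 0.0.0.0/0 -> H3 at depth 0
  - 9.64.0.0/10 clear@10
  - 0.0.0.0/0 clear@0
  add 9.66.166.0/23 -> H0 at depth 23
  add 125.46.217.53/32 -> H0 at depth 32
  lookup 41.230.173.169: bits 00 walk d0:-→d1:H1→d2:- -> H1
  add 125.32.0.0/12 -> H0 at depth 12
  - 125.0.0.0/8 clear@8
  lookup 0.0.7.86: bits 0000 walk d0:-→d1:H1→d2:-→d3:-→d4:- -> H1
  add 125.46.217.53/32 -> H2 at depth 32
  lookup 125.32.6.72: bits 011111010010 walk d0:-→d1:H1→d2:-→d3:-→d4:-→d5:-→d6:-→d7:-→d8:-→d9:-→d10:-→d11:-→d12:H0 -> H0
  lookup 125.46.217.53: bits 01111101001011101101100100110101 walk d0:-→d1:H1→d2:-→d3:-→d4:-→d5:-→d6:-→d7:-→d8:-→d9:-→d10:-→d11:-→d12:H0→d13:-→d14:-→d15:-→d16:-→d17:-→d18:-→d19:-→d20:-→d21:-→d22:-→d23:-→d24:-→d25:-→d26:-→d27:-→d28:-→d29:-→d30:-→d31:-→d32:H2 -> H2
  add 125.46.217.48/28 -> H2 at depth 28
  add 9.64.0.0/12 -> H3 at depth 12
  lookup 9.64.1.2: bits 00001001010000 walk d0:-→d1:H1→d2:-→d3:-→d4:-→d5:-→d6:-→d7:-→d8:-→d9:-→d10:-→d11:-→d12:H3→d13:-→d14:- -> H3
  lookup 0.119.249.104: bits 0000 walk d0:-→d1:H1→d2:-→d3:-→d4:- -> H1
  add 9.64.0.0/10 -> H2 at depth 10
  add 0.0.0.0/0 -> H0 at depth 0
  lookup 9.66.166.0: bits 00001001010000101010011 walk d0:H0→d1:H1→d2:-→d3:-→d4:-→d5:-→d6:-→d7:-→d8:-→d9:-→d10:H2→d11:-→d12:H3→d13:-→d14:-→d15:-→d16:-→d17:-→d18:-→d19:-→d20:-→d21:-→d22:-→d23:H0 -> H0

== LOOKUPS ==
["H1","H1","H1","H1","no-route","no-route","H0","H1","H1","H0","H2","H3","H1","H0"]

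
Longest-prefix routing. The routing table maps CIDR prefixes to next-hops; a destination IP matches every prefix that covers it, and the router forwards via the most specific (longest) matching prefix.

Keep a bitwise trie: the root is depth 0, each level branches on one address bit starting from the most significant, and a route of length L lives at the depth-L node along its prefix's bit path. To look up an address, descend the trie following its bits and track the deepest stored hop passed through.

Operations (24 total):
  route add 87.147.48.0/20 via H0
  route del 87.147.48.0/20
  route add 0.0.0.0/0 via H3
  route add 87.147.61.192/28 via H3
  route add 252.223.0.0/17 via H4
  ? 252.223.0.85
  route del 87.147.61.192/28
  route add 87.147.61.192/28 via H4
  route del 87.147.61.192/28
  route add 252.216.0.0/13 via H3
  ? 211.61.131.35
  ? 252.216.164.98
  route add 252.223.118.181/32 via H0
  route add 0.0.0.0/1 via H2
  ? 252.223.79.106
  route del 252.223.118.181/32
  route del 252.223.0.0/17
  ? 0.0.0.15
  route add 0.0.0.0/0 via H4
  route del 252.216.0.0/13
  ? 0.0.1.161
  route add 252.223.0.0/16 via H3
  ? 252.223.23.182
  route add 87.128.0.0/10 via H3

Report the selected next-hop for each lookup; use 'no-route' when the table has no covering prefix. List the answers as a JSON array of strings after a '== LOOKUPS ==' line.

Process each operation:
  + 87.147.48.0/20 (H0) depth=20
  del 87.147.48.0/20 (clear depth 20)
  + 0.0.0.0/0 (H3) depth=0
  + 87.147.61.192/28 (H3) depth=28
  + 252.223.0.0/17 (H4) depth=17
  Q 252.223.0.85: descend 11111100110111110 ; hops seen [H3,H4] ; pick H4
  del 87.147.61.192/28 (clear depth 28)
  + 87.147.61.192/28 (H4) depth=28
  del 87.147.61.192/28 (clear depth 28)
  + 252.216.0.0/13 (H3) depth=13
  Q 211.61.131.35: descend 11 ; hops seen [H3] ; pick H3
  Q 252.216.164.98: descend 1111110011011 ; hops seen [H3,H3] ; pick H3
  + 252.223.118.181/32 (H0) depth=32
  + 0.0.0.0/1 (H2) depth=1
  Q 252.223.79.106: descend 111111001101111101 ; hops seen [H3,H3,H4] ; pick H4
  del 252.223.118.181/32 (clear depth 32)
  del 252.223.0.0/17 (clear depth 17)
  Q 0.0.0.15: descend 0 ; hops seen [H3,H2] ; pick H2
  + 0.0.0.0/0 (H4) depth=0
  del 252.216.0.0/13 (clear depth 13)
  Q 0.0.1.161: descend 0 ; hops seen [H4,H2] ; pick H2
  + 252.223.0.0/16 (H3) depth=16
  Q 252.223.23.182: descend 11111100110111110 ; hops seen [H4,H3] ; pick H3
  + 87.128.0.0/10 (H3) depth=10

== LOOKUPS ==
["H4","H3","H3","H4","H2","H2","H3"]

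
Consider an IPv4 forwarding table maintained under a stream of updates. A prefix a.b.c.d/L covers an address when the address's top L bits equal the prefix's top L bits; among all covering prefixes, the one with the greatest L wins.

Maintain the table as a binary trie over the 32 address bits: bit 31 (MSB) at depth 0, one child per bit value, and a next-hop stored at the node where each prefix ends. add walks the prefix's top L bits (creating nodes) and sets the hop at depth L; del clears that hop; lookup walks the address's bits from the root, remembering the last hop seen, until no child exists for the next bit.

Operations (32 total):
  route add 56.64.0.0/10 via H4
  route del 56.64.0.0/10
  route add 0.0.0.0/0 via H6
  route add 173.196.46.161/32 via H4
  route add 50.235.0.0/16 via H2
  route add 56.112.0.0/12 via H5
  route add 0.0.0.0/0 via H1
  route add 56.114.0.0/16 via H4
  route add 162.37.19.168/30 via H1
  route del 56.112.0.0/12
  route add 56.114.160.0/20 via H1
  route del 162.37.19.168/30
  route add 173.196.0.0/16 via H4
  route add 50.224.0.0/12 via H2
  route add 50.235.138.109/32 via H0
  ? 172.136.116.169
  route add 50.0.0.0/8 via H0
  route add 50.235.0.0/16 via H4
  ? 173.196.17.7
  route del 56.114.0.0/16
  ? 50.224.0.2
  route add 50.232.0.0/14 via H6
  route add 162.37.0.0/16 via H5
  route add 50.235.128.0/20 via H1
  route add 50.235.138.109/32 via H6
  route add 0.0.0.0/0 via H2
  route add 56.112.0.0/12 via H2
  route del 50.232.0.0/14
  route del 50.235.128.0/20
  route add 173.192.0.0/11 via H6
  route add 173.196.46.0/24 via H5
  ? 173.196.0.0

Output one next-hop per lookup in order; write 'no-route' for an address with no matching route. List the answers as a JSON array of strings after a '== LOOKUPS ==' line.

Trace:
  + 56.64.0.0/10 (H4) depth=10
  - 56.64.0.0/10 clear@10
  + 0.0.0.0/0 (H6) depth=0
  + 173.196.46.161/32 (H4) depth=32
  + 50.235.0.0/16 (H2) depth=16
  + 56.112.0.0/12 (H5) depth=12
  + 0.0.0.0/0 (H1) depth=0
  + 56.114.0.0/16 (H4) depth=16
  + 162.37.19.168/30 (H1) depth=30
  - 56.112.0.0/12 clear@12
  + 56.114.160.0/20 (H1) depth=20
  - 162.37.19.168/30 clear@30
  + 173.196.0.0/16 (H4) depth=16
  + 50.224.0.0/12 (H2) depth=12
  + 50.235.138.109/32 (H0) depth=32
  Q 172.136.116.169: descend 1010110 ; hops seen [H1] ; pick H1
  + 50.0.0.0/8 (H0) depth=8
  + 50.235.0.0/16 (H4) depth=16
  Q 173.196.17.7: descend 101011011100010000 ; hops seen [H1,H4] ; pick H4
  - 56.114.0.0/16 clear@16
  Q 50.224.0.2: descend 001100101110 ; hops seen [H1,H0,H2] ; pick H2
  + 50.232.0.0/14 (H6) depth=14
  + 162.37.0.0/16 (H5) depth=16
  + 50.235.128.0/20 (H1) depth=20
  + 50.235.138.109/32 (H6) depth=32
  + 0.0.0.0/0 (H2) depth=0
  + 56.112.0.0/12 (H2) depth=12
  - 50.232.0.0/14 clear@14
  - 50.235.128.0/20 clear@20
  + 173.192.0.0/11 (H6) depth=11
  + 173.196.46.0/24 (H5) depth=24
  Q 173.196.0.0: descend 101011011100010000 ; hops seen [H2,H6,H4] ; pick H4

== LOOKUPS ==
["H1","H4","H2","H4"]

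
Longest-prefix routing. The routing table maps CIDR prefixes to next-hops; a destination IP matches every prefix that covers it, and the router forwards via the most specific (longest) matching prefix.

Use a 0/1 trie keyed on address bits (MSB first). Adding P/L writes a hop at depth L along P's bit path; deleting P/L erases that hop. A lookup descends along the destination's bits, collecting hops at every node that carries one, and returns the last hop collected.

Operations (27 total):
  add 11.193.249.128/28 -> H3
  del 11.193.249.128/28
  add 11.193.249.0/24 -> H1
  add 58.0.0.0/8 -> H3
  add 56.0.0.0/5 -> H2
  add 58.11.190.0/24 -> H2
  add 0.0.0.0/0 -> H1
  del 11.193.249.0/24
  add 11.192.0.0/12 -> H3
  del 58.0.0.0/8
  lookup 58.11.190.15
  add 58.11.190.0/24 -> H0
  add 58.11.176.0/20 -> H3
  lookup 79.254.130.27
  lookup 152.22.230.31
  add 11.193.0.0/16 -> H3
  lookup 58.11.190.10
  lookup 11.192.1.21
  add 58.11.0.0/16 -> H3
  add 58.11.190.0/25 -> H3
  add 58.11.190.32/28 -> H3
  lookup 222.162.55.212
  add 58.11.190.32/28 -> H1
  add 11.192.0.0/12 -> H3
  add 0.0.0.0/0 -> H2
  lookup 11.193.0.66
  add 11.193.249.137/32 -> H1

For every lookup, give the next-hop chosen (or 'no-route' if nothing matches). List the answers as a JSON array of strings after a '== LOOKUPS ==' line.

Process each operation:
  + 11.193.249.128/28 (H3) depth=28
  del 11.193.249.128/28 (clear depth 28)
  + 11.193.249.0/24 (H1) depth=24
  + 58.0.0.0/8 (H3) depth=8
  + 56.0.0.0/5 (H2) depth=5
  + 58.11.190.0/24 (H2) depth=24
  + 0.0.0.0/0 (H1) depth=0
  del 11.193.249.0/24 (clear depth 24)
  + 11.192.0.0/12 (H3) depth=12
  del 58.0.0.0/8 (clear depth 8)
  ? 58.11.190.15  path d0:H1→d1:-→d2:-→d3:-→d4:-→d5:H2→d6:-→d7:-→d8:-→d9:-→d10:-→d11:-→d12:-→d13:-→d14:-→d15:-→d16:-→d17:-→d18:-→d19:-→d20:-→d21:-→d22:-→d23:-→d24:H2  best=H2
  + 58.11.190.0/24 (H0) depth=24
  + 58.11.176.0/20 (H3) depth=20
  ? 79.254.130.27  path d0:H1→d1:-  best=H1
  ? 152.22.230.31  path d0:H1  best=H1
  + 11.193.0.0/16 (H3) depth=16
  ? 58.11.190.10  path d0:H1→d1:-→d2:-→d3:-→d4:-→d5:H2→d6:-→d7:-→d8:-→d9:-→d10:-→d11:-→d12:-→d13:-→d14:-→d15:-→d16:-→d17:-→d18:-→d19:-→d20:H3→d21:-→d22:-→d23:-→d24:H0  best=H0
  ? 11.192.1.21  path d0:H1→d1:-→d2:-→d3:-→d4:-→d5:-→d6:-→d7:-→d8:-→d9:-→d10:-→d11:-→d12:H3→d13:-→d14:-→d15:-  best=H3
  + 58.11.0.0/16 (H3) depth=16
  + 58.11.190.0/25 (H3) depth=25
  + 58.11.190.32/28 (H3) depth=28
  ? 222.162.55.212  path d0:H1  best=H1
  + 58.11.190.32/28 (H1) depth=28
  + 11.192.0.0/12 (H3) depth=12
  + 0.0.0.0/0 (H2) depth=0
  ? 11.193.0.66  path d0:H2→d1:-→d2:-→d3:-→d4:-→d5:-→d6:-→d7:-→d8:-→d9:-→d10:-→d11:-→d12:H3→d13:-→d14:-→d15:-→d16:H3  best=H3
  + 11.193.249.137/32 (H1) depth=32

== LOOKUPS ==
["H2","H1","H1","H0","H3","H1","H3"]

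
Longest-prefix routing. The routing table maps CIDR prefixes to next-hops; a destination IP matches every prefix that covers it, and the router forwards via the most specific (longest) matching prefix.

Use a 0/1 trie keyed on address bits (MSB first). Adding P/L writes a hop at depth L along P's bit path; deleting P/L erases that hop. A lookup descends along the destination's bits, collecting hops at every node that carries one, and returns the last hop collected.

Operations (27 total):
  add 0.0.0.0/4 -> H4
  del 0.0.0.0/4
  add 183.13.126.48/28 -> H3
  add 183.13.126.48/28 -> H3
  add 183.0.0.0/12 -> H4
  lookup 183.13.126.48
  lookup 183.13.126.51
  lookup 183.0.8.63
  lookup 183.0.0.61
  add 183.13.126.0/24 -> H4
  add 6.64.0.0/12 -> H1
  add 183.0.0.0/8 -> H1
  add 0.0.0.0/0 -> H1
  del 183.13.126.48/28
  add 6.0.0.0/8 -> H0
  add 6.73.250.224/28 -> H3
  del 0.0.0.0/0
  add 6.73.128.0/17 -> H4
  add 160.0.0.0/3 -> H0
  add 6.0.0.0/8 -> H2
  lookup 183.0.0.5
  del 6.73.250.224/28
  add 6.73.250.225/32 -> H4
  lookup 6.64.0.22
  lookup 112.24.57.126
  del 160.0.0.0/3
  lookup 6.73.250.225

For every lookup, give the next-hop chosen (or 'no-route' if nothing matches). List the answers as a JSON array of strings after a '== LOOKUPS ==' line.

Apply in order:
  add 0.0.0.0/4 -> H4 at depth 4
  del 0.0.0.0/4 (clear depth 4)
  add 183.13.126.48/28 -> H3 at depth 28
  add 183.13.126.48/28 -> H3 at depth 28
  add 183.0.0.0/12 -> H4 at depth 12
  Q 183.13.126.48: descend 1011011100001101011111100011 ; hops seen [H4,H3] ; pick H3
  Q 183.13.126.51: descend 1011011100001101011111100011 ; hops seen [H4,H3] ; pick H3
  Q 183.0.8.63: descend 101101110000 ; hops seen [H4] ; pick H4
  Q 183.0.0.61: descend 101101110000 ; hops seen [H4] ; pick H4
  add 183.13.126.0/24 -> H4 at depth 24
  add 6.64.0.0/12 -> H1 at depth 12
  add 183.0.0.0/8 -> H1 at depth 8
  add 0.0.0.0/0 -> H1 at depth 0
  del 183.13.126.48/28 (clear depth 28)
  add 6.0.0.0/8 -> H0 at depth 8
  add 6.73.250.224/28 -> H3 at depth 28
  del 0.0.0.0/0 (clear depth 0)
  add 6.73.128.0/17 -> H4 at depth 17
  add 160.0.0.0/3 -> H0 at depth 3
  add 6.0.0.0/8 -> H2 at depth 8
  Q 183.0.0.5: descend 101101110000 ; hops seen [H0,H1,H4] ; pick H4
  del 6.73.250.224/28 (clear depth 28)
  add 6.73.250.225/32 -> H4 at depth 32
  Q 6.64.0.22: descend 000001100100 ; hops seen [H2,H1] ; pick H1
  Q 112.24.57.126: descend 0 ; hops seen [∅] ; pick no-route
  del 160.0.0.0/3 (clear depth 3)
  Q 6.73.250.225: descend 00000110010010011111101011100001 ; hops seen [H2,H1,H4,H4] ; pick H4

== LOOKUPS ==
["H3","H3","H4","H4","H4","H1","no-route","H4"]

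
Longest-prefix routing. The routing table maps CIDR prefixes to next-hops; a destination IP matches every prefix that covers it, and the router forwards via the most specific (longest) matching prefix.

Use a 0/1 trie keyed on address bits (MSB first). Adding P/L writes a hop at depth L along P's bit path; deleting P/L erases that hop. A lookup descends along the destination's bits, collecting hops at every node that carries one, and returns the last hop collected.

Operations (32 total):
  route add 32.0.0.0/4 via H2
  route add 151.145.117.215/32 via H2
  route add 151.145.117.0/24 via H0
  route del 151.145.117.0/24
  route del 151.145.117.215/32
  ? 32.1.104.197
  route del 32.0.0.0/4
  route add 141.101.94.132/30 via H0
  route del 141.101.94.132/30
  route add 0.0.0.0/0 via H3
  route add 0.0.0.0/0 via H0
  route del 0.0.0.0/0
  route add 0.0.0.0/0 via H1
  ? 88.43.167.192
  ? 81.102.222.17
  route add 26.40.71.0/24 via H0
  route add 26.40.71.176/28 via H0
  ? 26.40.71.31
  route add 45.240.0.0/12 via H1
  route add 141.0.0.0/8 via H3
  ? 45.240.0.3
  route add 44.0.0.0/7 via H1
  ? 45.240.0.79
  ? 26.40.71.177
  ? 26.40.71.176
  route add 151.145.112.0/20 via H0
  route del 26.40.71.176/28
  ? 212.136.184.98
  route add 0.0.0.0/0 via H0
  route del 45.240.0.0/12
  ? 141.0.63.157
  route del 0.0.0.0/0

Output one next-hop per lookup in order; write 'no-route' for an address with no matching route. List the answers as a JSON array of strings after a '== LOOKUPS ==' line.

Process each operation:
  add 32.0.0.0/4 -> H2 at depth 4
  add 151.145.117.215/32 -> H2 at depth 32
  add 151.145.117.0/24 -> H0 at depth 24
  - 151.145.117.0/24 clear@24
  - 151.145.117.215/32 clear@32
  lookup 32.1.104.197: bits 0010 walk d0:-→d1:-→d2:-→d3:-→d4:H2 -> H2
  - 32.0.0.0/4 clear@4
  add 141.101.94.132/30 -> H0 at depth 30
  - 141.101.94.132/30 clear@30
  add 0.0.0.0/0 -> H3 at depth 0
  add 0.0.0.0/0 -> H0 at depth 0
  - 0.0.0.0/0 clear@0
  add 0.0.0.0/0 -> H1 at depth 0
  lookup 88.43.167.192: bits 0 walk d0:H1→d1:- -> H1
  lookup 81.102.222.17: bits 0 walk d0:H1→d1:- -> H1
  add 26.40.71.0/24 -> H0 at depth 24
  add 26.40.71.176/28 -> H0 at depth 28
  lookup 26.40.71.31: bits 000110100010100001000111 walk d0:H1→d1:-→d2:-→d3:-→d4:-→d5:-→d6:-→d7:-→d8:-→d9:-→d10:-→d11:-→d12:-→d13:-→d14:-→d15:-→d16:-→d17:-→d18:-→d19:-→d20:-→d21:-→d22:-→d23:-→d24:H0 -> H0
  add 45.240.0.0/12 -> H1 at depth 12
  add 141.0.0.0/8 -> H3 at depth 8
  lookup 45.240.0.3: bits 001011011111 walk d0:H1→d1:-→d2:-→d3:-→d4:-→d5:-→d6:-→d7:-→d8:-→d9:-→d10:-→d11:-→d12:H1 -> H1
  add 44.0.0.0/7 -> H1 at depth 7
  lookup 45.240.0.79: bits 001011011111 walk d0:H1→d1:-→d2:-→d3:-→d4:-→d5:-→d6:-→d7:H1→d8:-→d9:-→d10:-→d11:-→d12:H1 -> H1
  lookup 26.40.71.177: bits 0001101000101000010001111011 walk d0:H1→d1:-→d2:-→d3:-→d4:-→d5:-→d6:-→d7:-→d8:-→d9:-→d10:-→d11:-→d12:-→d13:-→d14:-→d15:-→d16:-→d17:-→d18:-→d19:-→d20:-→d21:-→d22:-→d23:-→d24:H0→d25:-→d26:-→d27:-→d28:H0 -> H0
  lookup 26.40.71.176: bits 0001101000101000010001111011 walk d0:H1→d1:-→d2:-→d3:-→d4:-→d5:-→d6:-→d7:-→d8:-→d9:-→d10:-→d11:-→d12:-→d13:-→d14:-→d15:-→d16:-→d17:-→d18:-→d19:-→d20:-→d21:-→d22:-→d23:-→d24:H0→d25:-→d26:-→d27:-→d28:H0 -> H0
  add 151.145.112.0/20 -> H0 at depth 20
  - 26.40.71.176/28 clear@28
  lookup 212.136.184.98: bits 1 walk d0:H1→d1:- -> H1
  add 0.0.0.0/0 -> H0 at depth 0
  - 45.240.0.0/12 clear@12
  lookup 141.0.63.157: bits 100011010 walk d0:H0→d1:-→d2:-→d3:-→d4:-→d5:-→d6:-→d7:-→d8:H3→d9:- -> H3
  - 0.0.0.0/0 clear@0

== LOOKUPS ==
["H2","H1","H1","H0","H1","H1","H0","H0","H1","H3"]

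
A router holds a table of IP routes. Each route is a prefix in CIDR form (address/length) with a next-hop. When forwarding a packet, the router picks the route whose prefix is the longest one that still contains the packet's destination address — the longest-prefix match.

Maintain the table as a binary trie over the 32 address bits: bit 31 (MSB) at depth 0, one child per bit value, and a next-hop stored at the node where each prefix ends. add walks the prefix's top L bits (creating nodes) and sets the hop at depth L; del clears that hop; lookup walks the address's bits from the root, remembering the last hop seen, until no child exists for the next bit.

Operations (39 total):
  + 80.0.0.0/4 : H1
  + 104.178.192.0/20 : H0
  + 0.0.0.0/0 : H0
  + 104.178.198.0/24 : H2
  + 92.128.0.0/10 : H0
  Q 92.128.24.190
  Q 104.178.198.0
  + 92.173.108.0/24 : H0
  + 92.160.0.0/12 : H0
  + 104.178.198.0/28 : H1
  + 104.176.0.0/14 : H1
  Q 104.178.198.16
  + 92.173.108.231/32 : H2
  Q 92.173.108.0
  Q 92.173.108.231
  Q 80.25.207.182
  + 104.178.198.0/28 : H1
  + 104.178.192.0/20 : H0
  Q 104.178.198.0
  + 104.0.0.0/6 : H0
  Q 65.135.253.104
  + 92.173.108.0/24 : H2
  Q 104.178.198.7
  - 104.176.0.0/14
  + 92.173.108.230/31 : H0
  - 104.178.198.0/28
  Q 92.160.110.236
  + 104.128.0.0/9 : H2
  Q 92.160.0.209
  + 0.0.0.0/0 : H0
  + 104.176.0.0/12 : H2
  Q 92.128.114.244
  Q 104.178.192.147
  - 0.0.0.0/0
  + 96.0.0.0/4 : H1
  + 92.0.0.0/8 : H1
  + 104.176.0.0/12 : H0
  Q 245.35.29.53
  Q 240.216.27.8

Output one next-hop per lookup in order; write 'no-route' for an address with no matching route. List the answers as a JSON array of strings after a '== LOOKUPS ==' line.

Process each operation:
  add 80.0.0.0/4 -> H1 at depth 4
  add 104.178.192.0/20 -> H0 at depth 20
  add 0.0.0.0/0 -> H0 at depth 0
  add 104.178.198.0/24 -> H2 at depth 24
  add 92.128.0.0/10 -> H0 at depth 10
  ? 92.128.24.190  path d0:H0→d1:-→d2:-→d3:-→d4:H1→d5:-→d6:-→d7:-→d8:-→d9:-→d10:H0  best=H0
  ? 104.178.198.0  path d0:H0→d1:-→d2:-→d3:-→d4:-→d5:-→d6:-→d7:-→d8:-→d9:-→d10:-→d11:-→d12:-→d13:-→d14:-→d15:-→d16:-→d17:-→d18:-→d19:-→d20:H0→d21:-→d22:-→d23:-→d24:H2  best=H2
  add 92.173.108.0/24 -> H0 at depth 24
  add 92.160.0.0/12 -> H0 at depth 12
  add 104.178.198.0/28 -> H1 at depth 28
  add 104.176.0.0/14 -> H1 at depth 14
  ? 104.178.198.16  path d0:H0→d1:-→d2:-→d3:-→d4:-→d5:-→d6:-→d7:-→d8:-→d9:-→d10:-→d11:-→d12:-→d13:-→d14:H1→d15:-→d16:-→d17:-→d18:-→d19:-→d20:H0→d21:-→d22:-→d23:-→d24:H2→d25:-→d26:-→d27:-  best=H2
  add 92.173.108.231/32 -> H2 at depth 32
  ? 92.173.108.0  path d0:H0→d1:-→d2:-→d3:-→d4:H1→d5:-→d6:-→d7:-→d8:-→d9:-→d10:H0→d11:-→d12:H0→d13:-→d14:-→d15:-→d16:-→d17:-→d18:-→d19:-→d20:-→d21:-→d22:-→d23:-→d24:H0  best=H0
  ? 92.173.108.231  path d0:H0→d1:-→d2:-→d3:-→d4:H1→d5:-→d6:-→d7:-→d8:-→d9:-→d10:H0→d11:-→d12:H0→d13:-→d14:-→d15:-→d16:-→d17:-→d18:-→d19:-→d20:-→d21:-→d22:-→d23:-→d24:H0→d25:-→d26:-→d27:-→d28:-→d29:-→d30:-→d31:-→d32:H2  best=H2
  ? 80.25.207.182  path d0:H0→d1:-→d2:-→d3:-→d4:H1  best=H1
  add 104.178.198.0/28 -> H1 at depth 28
  add 104.178.192.0/20 -> H0 at depth 20
  ? 104.178.198.0  path d0:H0→d1:-→d2:-→d3:-→d4:-→d5:-→d6:-→d7:-→d8:-→d9:-→d10:-→d11:-→d12:-→d13:-→d14:H1→d15:-→d16:-→d17:-→d18:-→d19:-→d20:H0→d21:-→d22:-→d23:-→d24:H2→d25:-→d26:-→d27:-→d28:H1  best=H1
  add 104.0.0.0/6 -> H0 at depth 6
  ? 65.135.253.104  path d0:H0→d1:-→d2:-→d3:-  best=H0
  add 92.173.108.0/24 -> H2 at depth 24
  ? 104.178.198.7  path d0:H0→d1:-→d2:-→d3:-→d4:-→d5:-→d6:H0→d7:-→d8:-→d9:-→d10:-→d11:-→d12:-→d13:-→d14:H1→d15:-→d16:-→d17:-→d18:-→d19:-→d20:H0→d21:-→d22:-→d23:-→d24:H2→d25:-→d26:-→d27:-→d28:H1  best=H1
  del 104.176.0.0/14 (clear depth 14)
  add 92.173.108.230/31 -> H0 at depth 31
  del 104.178.198.0/28 (clear depth 28)
  ? 92.160.110.236  path d0:H0→d1:-→d2:-→d3:-→d4:H1→d5:-→d6:-→d7:-→d8:-→d9:-→d10:H0→d11:-→d12:H0  best=H0
  add 104.128.0.0/9 -> H2 at depth 9
  ? 92.160.0.209  path d0:H0→d1:-→d2:-→d3:-→d4:H1→d5:-→d6:-→d7:-→d8:-→d9:-→d10:H0→d11:-→d12:H0  best=H0
  add 0.0.0.0/0 -> H0 at depth 0
  add 104.176.0.0/12 -> H2 at depth 12
  ? 92.128.114.244  path d0:H0→d1:-→d2:-→d3:-→d4:H1→d5:-→d6:-→d7:-→d8:-→d9:-→d10:H0  best=H0
  ? 104.178.192.147  path d0:H0→d1:-→d2:-→d3:-→d4:-→d5:-→d6:H0→d7:-→d8:-→d9:H2→d10:-→d11:-→d12:H2→d13:-→d14:-→d15:-→d16:-→d17:-→d18:-→d19:-→d20:H0→d21:-  best=H0
  del 0.0.0.0/0 (clear depth 0)
  add 96.0.0.0/4 -> H1 at depth 4
  add 92.0.0.0/8 -> H1 at depth 8
  add 104.176.0.0/12 -> H0 at depth 12
  ? 245.35.29.53  path d0:-  best=no-route
  ? 240.216.27.8  path d0:-  best=no-route

== LOOKUPS ==
["H0","H2","H2","H0","H2","H1","H1","H0","H1","H0","H0","H0","H0","no-route","no-route"]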